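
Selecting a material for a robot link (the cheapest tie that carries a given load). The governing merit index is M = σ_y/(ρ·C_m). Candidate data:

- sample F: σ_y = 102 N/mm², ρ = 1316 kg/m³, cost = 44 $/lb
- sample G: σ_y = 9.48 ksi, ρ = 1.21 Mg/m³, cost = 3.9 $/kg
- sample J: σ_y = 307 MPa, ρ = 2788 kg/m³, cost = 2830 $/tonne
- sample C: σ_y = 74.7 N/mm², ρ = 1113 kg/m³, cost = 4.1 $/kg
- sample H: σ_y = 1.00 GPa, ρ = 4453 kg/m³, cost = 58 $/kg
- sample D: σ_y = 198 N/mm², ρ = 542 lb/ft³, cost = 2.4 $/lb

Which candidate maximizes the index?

sample J

After converting to SI:
  sample F: σ_y = 102.0 MPa, ρ = 1316 kg/m³, cost = 97.00 $/kg
  sample G: σ_y = 65.36 MPa, ρ = 1210 kg/m³, cost = 3.900 $/kg
  sample J: σ_y = 307.0 MPa, ρ = 2788 kg/m³, cost = 2.830 $/kg
  sample C: σ_y = 74.70 MPa, ρ = 1113 kg/m³, cost = 4.100 $/kg
  sample H: σ_y = 1000 MPa, ρ = 4453 kg/m³, cost = 58.00 $/kg
  sample D: σ_y = 198.0 MPa, ρ = 8682 kg/m³, cost = 5.291 $/kg
  sample J: M = 38.9 kN·m per $
  sample C: M = 16.4 kN·m per $
  sample G: M = 13.9 kN·m per $
  sample D: M = 4.31 kN·m per $
  sample H: M = 3.87 kN·m per $
  sample F: M = 0.799 kN·m per $
Sample J ranks first.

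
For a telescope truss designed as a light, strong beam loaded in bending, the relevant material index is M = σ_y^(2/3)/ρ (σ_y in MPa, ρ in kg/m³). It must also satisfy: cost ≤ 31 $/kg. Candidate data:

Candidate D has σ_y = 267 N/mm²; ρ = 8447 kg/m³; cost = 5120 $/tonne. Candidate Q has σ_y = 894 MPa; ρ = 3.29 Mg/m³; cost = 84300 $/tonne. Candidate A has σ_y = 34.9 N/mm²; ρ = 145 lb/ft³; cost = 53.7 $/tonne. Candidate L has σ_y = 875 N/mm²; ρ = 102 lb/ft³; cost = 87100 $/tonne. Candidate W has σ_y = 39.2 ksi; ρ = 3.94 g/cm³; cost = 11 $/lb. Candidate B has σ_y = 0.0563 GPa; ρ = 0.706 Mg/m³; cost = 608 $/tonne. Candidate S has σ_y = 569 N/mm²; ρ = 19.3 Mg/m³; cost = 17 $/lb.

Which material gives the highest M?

candidate B

Screen on constraints: cost ≤ 31 $/kg. Survivors: candidate D, candidate A, candidate W, candidate B.
Convert each candidate to consistent units, then evaluate M:
  candidate D: σ_y = 267.0 MPa, ρ = 8447 kg/m³
  candidate A: σ_y = 34.90 MPa, ρ = 2323 kg/m³
  candidate W: σ_y = 270.3 MPa, ρ = 3940 kg/m³
  candidate B: σ_y = 56.30 MPa, ρ = 706.0 kg/m³
  candidate B: M = 20.8×10⁻³
  candidate W: M = 10.6×10⁻³
  candidate D: M = 4.91×10⁻³
  candidate A: M = 4.60×10⁻³
The maximum is for candidate B.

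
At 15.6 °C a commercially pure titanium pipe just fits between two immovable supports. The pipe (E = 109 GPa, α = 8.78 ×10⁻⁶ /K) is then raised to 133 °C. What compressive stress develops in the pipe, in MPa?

112 MPa

ΔT = 117.4 K. Constrained thermal stress σ = E·α·ΔT = 109.0×10³ MPa × 8.78×10⁻⁶ × 117.4 = 112 MPa (compressive).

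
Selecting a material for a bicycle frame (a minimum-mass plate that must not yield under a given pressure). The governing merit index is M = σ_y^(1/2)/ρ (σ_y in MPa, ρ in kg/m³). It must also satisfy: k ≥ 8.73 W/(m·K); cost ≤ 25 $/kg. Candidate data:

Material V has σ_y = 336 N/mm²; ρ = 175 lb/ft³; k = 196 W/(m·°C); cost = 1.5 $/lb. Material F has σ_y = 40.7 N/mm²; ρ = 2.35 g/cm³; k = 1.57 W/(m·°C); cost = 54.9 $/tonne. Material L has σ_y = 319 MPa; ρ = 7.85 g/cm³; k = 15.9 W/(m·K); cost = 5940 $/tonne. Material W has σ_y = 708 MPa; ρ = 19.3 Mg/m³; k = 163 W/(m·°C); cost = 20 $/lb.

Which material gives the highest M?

Screen on constraints: k ≥ 8.73 W/(m·K); cost ≤ 25 $/kg. Survivors: material V, material L.
Putting every candidate on a common basis:
  material V: σ_y = 336.0 MPa, ρ = 2803 kg/m³
  material L: σ_y = 319.0 MPa, ρ = 7850 kg/m³
  material V: M = 6.54×10⁻³
  material L: M = 2.28×10⁻³
The maximum is for material V.

material V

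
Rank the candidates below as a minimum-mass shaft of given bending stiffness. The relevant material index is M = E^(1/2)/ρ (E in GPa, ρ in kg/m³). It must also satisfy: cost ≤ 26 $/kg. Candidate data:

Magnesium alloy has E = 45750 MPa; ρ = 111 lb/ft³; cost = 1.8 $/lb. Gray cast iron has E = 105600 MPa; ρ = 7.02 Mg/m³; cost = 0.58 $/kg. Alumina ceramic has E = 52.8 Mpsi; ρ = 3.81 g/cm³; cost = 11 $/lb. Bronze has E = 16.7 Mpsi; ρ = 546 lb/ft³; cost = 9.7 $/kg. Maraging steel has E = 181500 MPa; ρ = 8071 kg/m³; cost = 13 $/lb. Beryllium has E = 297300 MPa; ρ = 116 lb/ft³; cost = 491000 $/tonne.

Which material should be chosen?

alumina ceramic

Screen on constraints: cost ≤ 26 $/kg. Survivors: magnesium alloy, gray cast iron, alumina ceramic, bronze.
Putting every candidate on a common basis:
  magnesium alloy: E = 45.75 GPa, ρ = 1778 kg/m³
  gray cast iron: E = 105.6 GPa, ρ = 7020 kg/m³
  alumina ceramic: E = 364.0 GPa, ρ = 3810 kg/m³
  bronze: E = 115.1 GPa, ρ = 8746 kg/m³
  alumina ceramic: M = 5.01×10⁻³
  magnesium alloy: M = 3.80×10⁻³
  gray cast iron: M = 1.46×10⁻³
  bronze: M = 1.23×10⁻³
The maximum is for alumina ceramic.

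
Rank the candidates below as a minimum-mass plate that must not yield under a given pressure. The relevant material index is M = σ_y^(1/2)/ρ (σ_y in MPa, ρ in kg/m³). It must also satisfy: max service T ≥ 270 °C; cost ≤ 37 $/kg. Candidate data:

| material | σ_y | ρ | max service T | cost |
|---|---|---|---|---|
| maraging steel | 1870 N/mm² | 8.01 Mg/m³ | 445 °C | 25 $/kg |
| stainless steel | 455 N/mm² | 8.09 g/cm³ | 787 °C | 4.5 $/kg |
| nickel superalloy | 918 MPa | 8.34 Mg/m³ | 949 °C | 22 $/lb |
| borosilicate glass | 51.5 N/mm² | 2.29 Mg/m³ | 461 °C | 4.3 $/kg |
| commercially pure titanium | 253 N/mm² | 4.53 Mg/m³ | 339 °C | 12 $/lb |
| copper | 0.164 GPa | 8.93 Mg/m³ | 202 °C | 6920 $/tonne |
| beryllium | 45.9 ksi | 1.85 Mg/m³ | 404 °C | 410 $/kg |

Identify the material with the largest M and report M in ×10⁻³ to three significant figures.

maraging steel, M = 5.40×10⁻³

Screen on constraints: max service T ≥ 270 °C; cost ≤ 37 $/kg. Survivors: maraging steel, stainless steel, borosilicate glass, commercially pure titanium.
After converting to SI:
  maraging steel: σ_y = 1870 MPa, ρ = 8010 kg/m³
  stainless steel: σ_y = 455.0 MPa, ρ = 8090 kg/m³
  borosilicate glass: σ_y = 51.50 MPa, ρ = 2290 kg/m³
  commercially pure titanium: σ_y = 253.0 MPa, ρ = 4530 kg/m³
  maraging steel: M = 5.40×10⁻³
  commercially pure titanium: M = 3.51×10⁻³
  borosilicate glass: M = 3.13×10⁻³
  stainless steel: M = 2.64×10⁻³
Highest index: maraging steel.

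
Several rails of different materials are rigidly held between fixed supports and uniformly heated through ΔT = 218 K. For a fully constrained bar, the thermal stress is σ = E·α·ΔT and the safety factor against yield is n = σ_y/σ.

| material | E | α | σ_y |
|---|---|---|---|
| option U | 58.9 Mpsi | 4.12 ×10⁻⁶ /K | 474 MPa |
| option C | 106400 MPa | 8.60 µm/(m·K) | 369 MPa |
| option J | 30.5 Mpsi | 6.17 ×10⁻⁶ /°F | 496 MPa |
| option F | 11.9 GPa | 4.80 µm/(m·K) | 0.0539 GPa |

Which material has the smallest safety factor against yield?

Converting E to GPa, α to ×10⁻⁶/K, σ_y to MPa, then σ and n for each:
  option U: E = 406.1, α = 4.12, σ_y = 474.0 → σ = 365 MPa, n = 1.30
  option C: E = 106.4, α = 8.60, σ_y = 369.0 → σ = 199 MPa, n = 1.85
  option J: E = 210.3, α = 11.1, σ_y = 496.0 → σ = 509 MPa, n = 0.974
  option F: E = 11.90, α = 4.80, σ_y = 53.90 → σ = 12.5 MPa, n = 4.33
The minimum is option J at n = 0.974.

option J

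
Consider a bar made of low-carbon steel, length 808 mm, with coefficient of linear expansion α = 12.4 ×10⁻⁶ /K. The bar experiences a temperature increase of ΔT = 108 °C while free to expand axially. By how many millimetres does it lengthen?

1.08 mm

ΔL = α·L₀·ΔT = 12.4×10⁻⁶ × 808 mm × 108.0 K = 1.08 mm.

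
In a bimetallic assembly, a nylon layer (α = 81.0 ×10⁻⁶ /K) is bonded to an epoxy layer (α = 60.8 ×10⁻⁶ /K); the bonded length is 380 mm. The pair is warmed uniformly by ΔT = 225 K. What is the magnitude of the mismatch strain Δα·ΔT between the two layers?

4.55×10⁻³

Δα = |81.0 − 60.8|×10⁻⁶/K = 20.2×10⁻⁶/K.
Mismatch strain = Δα·ΔT = 20.2×10⁻⁶ × 225.0 = 4.55×10⁻³.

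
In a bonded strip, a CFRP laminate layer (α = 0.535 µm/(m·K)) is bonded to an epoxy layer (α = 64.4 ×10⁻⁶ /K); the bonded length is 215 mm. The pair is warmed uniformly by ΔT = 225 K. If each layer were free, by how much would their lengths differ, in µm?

3090 µm

Δα = |0.535 − 64.4|×10⁻⁶/K = 63.9×10⁻⁶/K.
ΔL_mismatch = Δα·L·ΔT = 63.9×10⁻⁶ × 215.0 mm × 225.0 K = 3090 µm.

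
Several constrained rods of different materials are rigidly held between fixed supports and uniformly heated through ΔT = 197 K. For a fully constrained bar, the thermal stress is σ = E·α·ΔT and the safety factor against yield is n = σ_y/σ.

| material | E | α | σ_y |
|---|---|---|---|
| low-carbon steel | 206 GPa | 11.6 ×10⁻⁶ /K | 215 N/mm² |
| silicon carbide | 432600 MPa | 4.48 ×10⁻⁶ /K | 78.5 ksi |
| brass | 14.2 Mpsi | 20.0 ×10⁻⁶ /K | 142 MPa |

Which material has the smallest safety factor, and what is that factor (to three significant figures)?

With everything in SI (GPa, ×10⁻⁶/K, MPa):
  low-carbon steel: E = 206.0, α = 11.6, σ_y = 215.0 → σ = 471 MPa, n = 0.457
  silicon carbide: E = 432.6, α = 4.48, σ_y = 541.2 → σ = 382 MPa, n = 1.42
  brass: E = 97.91, α = 20.0, σ_y = 142.0 → σ = 386 MPa, n = 0.368
Brass has the lowest safety factor, n = 0.368.

brass, n = 0.368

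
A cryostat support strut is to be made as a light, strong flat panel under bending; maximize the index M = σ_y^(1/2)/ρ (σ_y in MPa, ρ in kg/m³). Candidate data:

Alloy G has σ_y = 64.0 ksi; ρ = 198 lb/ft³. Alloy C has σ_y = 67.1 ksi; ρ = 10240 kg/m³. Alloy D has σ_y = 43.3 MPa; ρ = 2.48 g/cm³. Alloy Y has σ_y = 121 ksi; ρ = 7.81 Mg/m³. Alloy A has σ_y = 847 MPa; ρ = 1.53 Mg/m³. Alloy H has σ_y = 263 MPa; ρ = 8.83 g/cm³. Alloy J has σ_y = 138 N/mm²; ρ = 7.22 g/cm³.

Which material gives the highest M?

Convert each candidate to consistent units, then evaluate M:
  alloy G: σ_y = 441.3 MPa, ρ = 3172 kg/m³
  alloy C: σ_y = 462.6 MPa, ρ = 10240 kg/m³
  alloy D: σ_y = 43.30 MPa, ρ = 2480 kg/m³
  alloy Y: σ_y = 834.3 MPa, ρ = 7810 kg/m³
  alloy A: σ_y = 847.0 MPa, ρ = 1530 kg/m³
  alloy H: σ_y = 263.0 MPa, ρ = 8830 kg/m³
  alloy J: σ_y = 138.0 MPa, ρ = 7220 kg/m³
  alloy A: M = 19.0×10⁻³
  alloy G: M = 6.62×10⁻³
  alloy Y: M = 3.70×10⁻³
  alloy D: M = 2.65×10⁻³
  alloy C: M = 2.10×10⁻³
  alloy H: M = 1.84×10⁻³
  alloy J: M = 1.63×10⁻³
The maximum is for alloy A.

alloy A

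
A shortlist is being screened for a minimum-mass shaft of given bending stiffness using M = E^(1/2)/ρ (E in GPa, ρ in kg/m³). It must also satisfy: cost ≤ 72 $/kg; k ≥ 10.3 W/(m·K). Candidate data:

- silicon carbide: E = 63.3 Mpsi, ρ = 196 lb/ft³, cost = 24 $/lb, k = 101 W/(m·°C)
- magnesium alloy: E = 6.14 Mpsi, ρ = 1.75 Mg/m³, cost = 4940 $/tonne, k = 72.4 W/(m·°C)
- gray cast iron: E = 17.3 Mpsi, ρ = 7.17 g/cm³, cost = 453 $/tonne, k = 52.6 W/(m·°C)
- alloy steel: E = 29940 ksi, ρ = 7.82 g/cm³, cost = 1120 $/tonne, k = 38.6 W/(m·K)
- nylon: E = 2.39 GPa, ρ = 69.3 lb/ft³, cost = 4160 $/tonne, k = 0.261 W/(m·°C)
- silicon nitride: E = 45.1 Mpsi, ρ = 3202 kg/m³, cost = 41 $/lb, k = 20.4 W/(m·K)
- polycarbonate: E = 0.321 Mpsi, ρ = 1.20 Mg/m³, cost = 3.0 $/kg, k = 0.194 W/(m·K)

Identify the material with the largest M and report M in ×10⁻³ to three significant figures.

Screen on constraints: cost ≤ 72 $/kg; k ≥ 10.3 W/(m·K). Survivors: silicon carbide, magnesium alloy, gray cast iron, alloy steel.
In SI units:
  silicon carbide: E = 436.4 GPa, ρ = 3140 kg/m³
  magnesium alloy: E = 42.33 GPa, ρ = 1750 kg/m³
  gray cast iron: E = 119.3 GPa, ρ = 7170 kg/m³
  alloy steel: E = 206.4 GPa, ρ = 7820 kg/m³
  silicon carbide: M = 6.65×10⁻³
  magnesium alloy: M = 3.72×10⁻³
  alloy steel: M = 1.84×10⁻³
  gray cast iron: M = 1.52×10⁻³
Silicon carbide has the largest M.

silicon carbide, M = 6.65×10⁻³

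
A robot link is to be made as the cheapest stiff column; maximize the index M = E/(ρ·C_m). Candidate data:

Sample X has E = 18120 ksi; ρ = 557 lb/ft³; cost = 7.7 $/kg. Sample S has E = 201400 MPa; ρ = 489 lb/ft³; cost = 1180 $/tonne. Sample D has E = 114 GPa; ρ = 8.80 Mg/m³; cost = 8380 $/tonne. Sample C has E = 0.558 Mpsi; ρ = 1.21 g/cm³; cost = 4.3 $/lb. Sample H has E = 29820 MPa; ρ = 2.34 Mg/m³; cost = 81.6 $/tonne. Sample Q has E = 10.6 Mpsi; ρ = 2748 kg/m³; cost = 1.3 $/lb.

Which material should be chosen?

sample H

After converting to SI:
  sample X: E = 124.9 GPa, ρ = 8922 kg/m³, cost = 7.700 $/kg
  sample S: E = 201.4 GPa, ρ = 7833 kg/m³, cost = 1.180 $/kg
  sample D: E = 114.0 GPa, ρ = 8800 kg/m³, cost = 8.380 $/kg
  sample C: E = 3.847 GPa, ρ = 1210 kg/m³, cost = 9.480 $/kg
  sample H: E = 29.82 GPa, ρ = 2340 kg/m³, cost = 0.08160 $/kg
  sample Q: E = 73.08 GPa, ρ = 2748 kg/m³, cost = 2.866 $/kg
  sample H: M = 156 MN·m per $
  sample S: M = 21.8 MN·m per $
  sample Q: M = 9.28 MN·m per $
  sample X: M = 1.82 MN·m per $
  sample D: M = 1.55 MN·m per $
  sample C: M = 0.335 MN·m per $
Highest index: sample H.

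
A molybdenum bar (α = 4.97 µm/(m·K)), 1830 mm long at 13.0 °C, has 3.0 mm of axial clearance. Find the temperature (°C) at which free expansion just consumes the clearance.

343 °C

α·L₀·ΔT = 3.0 mm ⇒ ΔT = 3.0 / (4.97×10⁻⁶ × 1830.0) = 329.8 K.
T = 13.0 + 329.8 = 342.8 °C.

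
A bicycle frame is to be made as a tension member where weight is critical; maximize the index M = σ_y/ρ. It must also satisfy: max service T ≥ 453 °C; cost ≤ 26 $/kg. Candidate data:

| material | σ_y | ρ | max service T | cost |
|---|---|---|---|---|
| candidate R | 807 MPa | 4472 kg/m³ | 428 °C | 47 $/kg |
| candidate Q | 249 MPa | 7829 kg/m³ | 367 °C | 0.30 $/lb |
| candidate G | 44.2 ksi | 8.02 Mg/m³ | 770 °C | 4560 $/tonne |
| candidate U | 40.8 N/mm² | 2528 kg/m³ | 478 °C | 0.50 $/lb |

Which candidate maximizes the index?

candidate G

Screen on constraints: max service T ≥ 453 °C; cost ≤ 26 $/kg. Survivors: candidate G, candidate U.
Normalizing units and computing the index:
  candidate G: σ_y = 304.7 MPa, ρ = 8020 kg/m³
  candidate U: σ_y = 40.80 MPa, ρ = 2528 kg/m³
  candidate G: M = 38.0 kN·m/kg
  candidate U: M = 16.1 kN·m/kg
Candidate G has the largest M.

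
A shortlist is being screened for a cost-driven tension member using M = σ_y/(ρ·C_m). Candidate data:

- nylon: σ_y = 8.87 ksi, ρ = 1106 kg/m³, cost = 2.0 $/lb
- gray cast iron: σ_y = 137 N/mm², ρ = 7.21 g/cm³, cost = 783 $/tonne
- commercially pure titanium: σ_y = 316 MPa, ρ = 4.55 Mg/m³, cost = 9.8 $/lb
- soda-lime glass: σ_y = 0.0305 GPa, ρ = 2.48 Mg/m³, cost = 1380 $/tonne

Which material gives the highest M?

Convert each candidate to consistent units, then evaluate M:
  nylon: σ_y = 61.16 MPa, ρ = 1106 kg/m³, cost = 4.409 $/kg
  gray cast iron: σ_y = 137.0 MPa, ρ = 7210 kg/m³, cost = 0.7830 $/kg
  commercially pure titanium: σ_y = 316.0 MPa, ρ = 4550 kg/m³, cost = 21.60 $/kg
  soda-lime glass: σ_y = 30.50 MPa, ρ = 2480 kg/m³, cost = 1.380 $/kg
  gray cast iron: M = 24.3 kN·m per $
  nylon: M = 12.5 kN·m per $
  soda-lime glass: M = 8.91 kN·m per $
  commercially pure titanium: M = 3.21 kN·m per $
Gray cast iron has the largest M.

gray cast iron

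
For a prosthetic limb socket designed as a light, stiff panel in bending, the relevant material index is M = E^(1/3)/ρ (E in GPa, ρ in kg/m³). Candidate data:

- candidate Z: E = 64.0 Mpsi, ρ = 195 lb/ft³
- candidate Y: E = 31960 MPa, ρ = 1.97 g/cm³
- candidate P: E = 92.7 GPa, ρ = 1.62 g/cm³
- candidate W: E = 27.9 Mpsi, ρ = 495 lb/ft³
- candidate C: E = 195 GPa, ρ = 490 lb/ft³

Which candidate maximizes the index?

In SI units:
  candidate Z: E = 441.3 GPa, ρ = 3124 kg/m³
  candidate Y: E = 31.96 GPa, ρ = 1970 kg/m³
  candidate P: E = 92.70 GPa, ρ = 1620 kg/m³
  candidate W: E = 192.4 GPa, ρ = 7929 kg/m³
  candidate C: E = 195.0 GPa, ρ = 7849 kg/m³
  candidate P: M = 2.79×10⁻³
  candidate Z: M = 2.44×10⁻³
  candidate Y: M = 1.61×10⁻³
  candidate C: M = 0.739×10⁻³
  candidate W: M = 0.728×10⁻³
The maximum is for candidate P.

candidate P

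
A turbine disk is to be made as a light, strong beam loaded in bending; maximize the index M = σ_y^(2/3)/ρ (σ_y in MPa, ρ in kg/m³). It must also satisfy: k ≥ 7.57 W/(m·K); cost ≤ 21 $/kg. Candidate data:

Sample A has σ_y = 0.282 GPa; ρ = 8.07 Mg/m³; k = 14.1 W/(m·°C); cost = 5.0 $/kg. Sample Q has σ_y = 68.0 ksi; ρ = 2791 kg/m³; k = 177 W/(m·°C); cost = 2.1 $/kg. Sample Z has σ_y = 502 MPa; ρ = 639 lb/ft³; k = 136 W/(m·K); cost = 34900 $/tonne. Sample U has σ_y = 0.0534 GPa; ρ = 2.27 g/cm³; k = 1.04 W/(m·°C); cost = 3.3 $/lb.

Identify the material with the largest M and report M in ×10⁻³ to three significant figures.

Screen on constraints: k ≥ 7.57 W/(m·K); cost ≤ 21 $/kg. Survivors: sample A, sample Q.
In SI units:
  sample A: σ_y = 282.0 MPa, ρ = 8070 kg/m³
  sample Q: σ_y = 468.8 MPa, ρ = 2791 kg/m³
  sample Q: M = 21.6×10⁻³
  sample A: M = 5.33×10⁻³
Highest index: sample Q.

sample Q, M = 21.6×10⁻³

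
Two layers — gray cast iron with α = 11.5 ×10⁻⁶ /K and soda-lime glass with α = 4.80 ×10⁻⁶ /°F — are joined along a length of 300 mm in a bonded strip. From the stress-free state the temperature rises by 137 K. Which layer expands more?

soda-lime glass: α = 4.80×10⁻⁶/°F × 9/5 = 8.64×10⁻⁶/K.
α(gray cast iron) = 11.5×10⁻⁶/K vs α(soda-lime glass) = 8.64×10⁻⁶/K.
Higher α expands more for the same ΔT: gray cast iron.

gray cast iron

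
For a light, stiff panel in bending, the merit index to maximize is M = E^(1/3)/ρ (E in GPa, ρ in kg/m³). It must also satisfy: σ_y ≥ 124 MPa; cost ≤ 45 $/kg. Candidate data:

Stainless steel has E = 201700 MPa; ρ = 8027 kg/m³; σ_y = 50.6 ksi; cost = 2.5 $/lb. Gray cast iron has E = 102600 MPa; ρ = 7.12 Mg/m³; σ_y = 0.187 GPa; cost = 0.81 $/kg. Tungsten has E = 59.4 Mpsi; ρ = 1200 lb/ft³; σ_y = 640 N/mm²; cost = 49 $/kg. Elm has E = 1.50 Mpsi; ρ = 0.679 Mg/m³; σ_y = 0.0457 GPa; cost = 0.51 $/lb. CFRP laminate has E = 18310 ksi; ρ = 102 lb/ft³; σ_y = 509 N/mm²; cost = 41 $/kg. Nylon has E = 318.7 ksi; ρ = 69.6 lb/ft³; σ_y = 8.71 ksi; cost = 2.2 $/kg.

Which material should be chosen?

CFRP laminate

Screen on constraints: σ_y ≥ 124 MPa; cost ≤ 45 $/kg. Survivors: stainless steel, gray cast iron, CFRP laminate.
Normalizing units and computing the index:
  stainless steel: E = 201.7 GPa, ρ = 8027 kg/m³
  gray cast iron: E = 102.6 GPa, ρ = 7120 kg/m³
  CFRP laminate: E = 126.2 GPa, ρ = 1634 kg/m³
  CFRP laminate: M = 3.07×10⁻³
  stainless steel: M = 0.731×10⁻³
  gray cast iron: M = 0.658×10⁻³
CFRP laminate has the largest M.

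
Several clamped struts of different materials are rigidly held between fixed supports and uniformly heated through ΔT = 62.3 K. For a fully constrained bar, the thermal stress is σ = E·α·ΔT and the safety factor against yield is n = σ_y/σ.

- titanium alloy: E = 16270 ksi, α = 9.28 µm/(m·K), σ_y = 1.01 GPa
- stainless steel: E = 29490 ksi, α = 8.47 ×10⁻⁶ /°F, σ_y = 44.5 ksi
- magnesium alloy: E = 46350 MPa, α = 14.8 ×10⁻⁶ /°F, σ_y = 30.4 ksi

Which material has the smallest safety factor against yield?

stainless steel

Converting E to GPa, α to ×10⁻⁶/K, σ_y to MPa, then σ and n for each:
  titanium alloy: E = 112.2, α = 9.28, σ_y = 1010 → σ = 64.9 MPa, n = 15.6
  stainless steel: E = 203.3, α = 15.2, σ_y = 306.8 → σ = 193 MPa, n = 1.59
  magnesium alloy: E = 46.35, α = 26.6, σ_y = 209.6 → σ = 76.9 MPa, n = 2.72
Smallest n: stainless steel with n = 1.59.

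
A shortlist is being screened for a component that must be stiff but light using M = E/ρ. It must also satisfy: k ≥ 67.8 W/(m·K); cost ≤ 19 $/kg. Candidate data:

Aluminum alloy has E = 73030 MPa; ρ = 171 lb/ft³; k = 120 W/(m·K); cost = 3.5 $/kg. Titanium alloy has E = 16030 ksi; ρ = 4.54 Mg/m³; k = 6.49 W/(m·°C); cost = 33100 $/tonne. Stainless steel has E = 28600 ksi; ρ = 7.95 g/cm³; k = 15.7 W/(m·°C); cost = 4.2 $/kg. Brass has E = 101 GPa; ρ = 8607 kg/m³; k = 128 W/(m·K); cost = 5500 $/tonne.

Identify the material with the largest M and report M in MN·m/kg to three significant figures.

Screen on constraints: k ≥ 67.8 W/(m·K); cost ≤ 19 $/kg. Survivors: aluminum alloy, brass.
Convert each candidate to consistent units, then evaluate M:
  aluminum alloy: E = 73.03 GPa, ρ = 2739 kg/m³
  brass: E = 101.0 GPa, ρ = 8607 kg/m³
  aluminum alloy: M = 26.7 MN·m/kg
  brass: M = 11.7 MN·m/kg
Aluminum alloy has the largest M.

aluminum alloy, M = 26.7 MN·m/kg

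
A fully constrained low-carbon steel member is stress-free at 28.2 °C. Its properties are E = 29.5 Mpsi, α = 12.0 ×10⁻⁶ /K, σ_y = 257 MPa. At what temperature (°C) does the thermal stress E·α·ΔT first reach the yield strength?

133 °C

E = 29.5 Mpsi = 203.4 GPa.
E·α·ΔT = 257.0 MPa ⇒ ΔT = 257.0 / (203.4×10³ × 12.0×10⁻⁶) = 105.3 K.
T = 28.2 + 105.3 = 133.5 °C.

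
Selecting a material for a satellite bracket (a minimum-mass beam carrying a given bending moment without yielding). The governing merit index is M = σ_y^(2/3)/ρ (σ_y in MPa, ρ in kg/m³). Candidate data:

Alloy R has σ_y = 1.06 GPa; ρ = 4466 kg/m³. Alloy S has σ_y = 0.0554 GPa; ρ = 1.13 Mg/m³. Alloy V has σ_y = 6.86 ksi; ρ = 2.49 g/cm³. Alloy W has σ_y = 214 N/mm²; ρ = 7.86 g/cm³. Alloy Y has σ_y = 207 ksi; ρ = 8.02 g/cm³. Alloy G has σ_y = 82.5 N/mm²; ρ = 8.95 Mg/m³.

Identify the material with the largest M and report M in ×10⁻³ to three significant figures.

alloy R, M = 23.3×10⁻³

Convert each candidate to consistent units, then evaluate M:
  alloy R: σ_y = 1060 MPa, ρ = 4466 kg/m³
  alloy S: σ_y = 55.40 MPa, ρ = 1130 kg/m³
  alloy V: σ_y = 47.30 MPa, ρ = 2490 kg/m³
  alloy W: σ_y = 214.0 MPa, ρ = 7860 kg/m³
  alloy Y: σ_y = 1427 MPa, ρ = 8020 kg/m³
  alloy G: σ_y = 82.50 MPa, ρ = 8950 kg/m³
  alloy R: M = 23.3×10⁻³
  alloy Y: M = 15.8×10⁻³
  alloy S: M = 12.9×10⁻³
  alloy V: M = 5.25×10⁻³
  alloy W: M = 4.55×10⁻³
  alloy G: M = 2.12×10⁻³
The maximum is for alloy R.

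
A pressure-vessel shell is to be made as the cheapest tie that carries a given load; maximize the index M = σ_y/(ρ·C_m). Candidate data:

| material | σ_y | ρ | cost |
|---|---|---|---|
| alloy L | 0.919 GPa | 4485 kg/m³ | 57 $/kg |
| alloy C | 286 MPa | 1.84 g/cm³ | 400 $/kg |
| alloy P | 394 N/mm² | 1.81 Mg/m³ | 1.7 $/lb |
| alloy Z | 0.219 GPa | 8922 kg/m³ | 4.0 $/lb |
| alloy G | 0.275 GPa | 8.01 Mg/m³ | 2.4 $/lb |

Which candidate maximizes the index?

alloy P

In SI units:
  alloy L: σ_y = 919.0 MPa, ρ = 4485 kg/m³, cost = 57.00 $/kg
  alloy C: σ_y = 286.0 MPa, ρ = 1840 kg/m³, cost = 400.0 $/kg
  alloy P: σ_y = 394.0 MPa, ρ = 1810 kg/m³, cost = 3.748 $/kg
  alloy Z: σ_y = 219.0 MPa, ρ = 8922 kg/m³, cost = 8.818 $/kg
  alloy G: σ_y = 275.0 MPa, ρ = 8010 kg/m³, cost = 5.291 $/kg
  alloy P: M = 58.1 kN·m per $
  alloy G: M = 6.49 kN·m per $
  alloy L: M = 3.59 kN·m per $
  alloy Z: M = 2.78 kN·m per $
  alloy C: M = 0.389 kN·m per $
Alloy P has the largest M.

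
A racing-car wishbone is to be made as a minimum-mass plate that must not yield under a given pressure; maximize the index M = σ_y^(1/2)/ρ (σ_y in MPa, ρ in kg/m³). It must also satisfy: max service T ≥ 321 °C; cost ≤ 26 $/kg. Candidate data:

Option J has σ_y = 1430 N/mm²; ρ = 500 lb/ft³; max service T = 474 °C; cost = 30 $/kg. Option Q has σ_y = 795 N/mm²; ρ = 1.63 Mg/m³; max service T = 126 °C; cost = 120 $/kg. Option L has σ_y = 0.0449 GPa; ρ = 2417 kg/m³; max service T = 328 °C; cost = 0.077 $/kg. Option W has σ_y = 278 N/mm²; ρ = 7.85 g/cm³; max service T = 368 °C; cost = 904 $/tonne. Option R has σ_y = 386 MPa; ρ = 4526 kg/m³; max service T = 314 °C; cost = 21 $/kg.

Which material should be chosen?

option L

Screen on constraints: max service T ≥ 321 °C; cost ≤ 26 $/kg. Survivors: option L, option W.
Putting every candidate on a common basis:
  option L: σ_y = 44.90 MPa, ρ = 2417 kg/m³
  option W: σ_y = 278.0 MPa, ρ = 7850 kg/m³
  option L: M = 2.77×10⁻³
  option W: M = 2.12×10⁻³
The maximum is for option L.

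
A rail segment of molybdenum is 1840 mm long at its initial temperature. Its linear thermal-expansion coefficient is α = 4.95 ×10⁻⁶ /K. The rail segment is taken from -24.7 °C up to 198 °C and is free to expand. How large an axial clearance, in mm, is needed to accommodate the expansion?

ΔT = 198 − (-24.7) = 222.7 K.
ΔL = α·L₀·ΔT = 4.95×10⁻⁶ × 1840 mm × 222.7 K = 2.03 mm.

2.03 mm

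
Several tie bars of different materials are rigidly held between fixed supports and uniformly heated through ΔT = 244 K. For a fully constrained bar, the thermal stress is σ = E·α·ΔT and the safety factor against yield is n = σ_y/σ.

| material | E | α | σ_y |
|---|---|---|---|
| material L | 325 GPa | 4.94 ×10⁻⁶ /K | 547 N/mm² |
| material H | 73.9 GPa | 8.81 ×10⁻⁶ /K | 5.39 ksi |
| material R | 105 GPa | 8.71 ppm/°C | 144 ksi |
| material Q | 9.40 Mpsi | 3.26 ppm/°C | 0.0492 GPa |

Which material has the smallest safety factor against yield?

material H

With everything in SI (GPa, ×10⁻⁶/K, MPa):
  material L: E = 325.0, α = 4.94, σ_y = 547.0 → σ = 392 MPa, n = 1.40
  material H: E = 73.90, α = 8.81, σ_y = 37.16 → σ = 159 MPa, n = 0.234
  material R: E = 105.0, α = 8.71, σ_y = 992.8 → σ = 223 MPa, n = 4.45
  material Q: E = 64.81, α = 3.26, σ_y = 49.20 → σ = 51.6 MPa, n = 0.954
Material H has the lowest safety factor, n = 0.234.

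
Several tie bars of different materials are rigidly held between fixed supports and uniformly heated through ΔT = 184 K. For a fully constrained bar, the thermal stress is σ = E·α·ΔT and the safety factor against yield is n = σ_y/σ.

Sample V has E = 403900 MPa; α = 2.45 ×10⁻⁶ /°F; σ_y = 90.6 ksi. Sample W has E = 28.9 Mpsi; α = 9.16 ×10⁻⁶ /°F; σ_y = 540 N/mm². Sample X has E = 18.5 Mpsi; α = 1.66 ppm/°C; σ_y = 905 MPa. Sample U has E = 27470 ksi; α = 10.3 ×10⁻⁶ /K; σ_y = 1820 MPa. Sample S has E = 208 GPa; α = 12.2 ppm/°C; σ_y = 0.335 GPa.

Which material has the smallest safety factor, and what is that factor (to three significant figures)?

sample S, n = 0.717

In consistent units (E in GPa, α in ×10⁻⁶/K, σ_y in MPa):
  sample V: E = 403.9, α = 4.41, σ_y = 624.7 → σ = 328 MPa, n = 1.91
  sample W: E = 199.3, α = 16.5, σ_y = 540.0 → σ = 605 MPa, n = 0.893
  sample X: E = 127.6, α = 1.66, σ_y = 905.0 → σ = 39.0 MPa, n = 23.2
  sample U: E = 189.4, α = 10.3, σ_y = 1820 → σ = 359 MPa, n = 5.07
  sample S: E = 208.0, α = 12.2, σ_y = 335.0 → σ = 467 MPa, n = 0.717
Smallest n: sample S with n = 0.717.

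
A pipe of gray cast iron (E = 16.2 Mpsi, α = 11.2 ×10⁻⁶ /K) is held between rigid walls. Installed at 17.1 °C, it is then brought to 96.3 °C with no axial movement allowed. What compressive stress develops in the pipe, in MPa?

E = 16.2 Mpsi = 111.7 GPa.
ΔT = 79.20 K. Constrained thermal stress σ = E·α·ΔT = 111.7×10³ MPa × 11.2×10⁻⁶ × 79.20 = 99.1 MPa (compressive).

99.1 MPa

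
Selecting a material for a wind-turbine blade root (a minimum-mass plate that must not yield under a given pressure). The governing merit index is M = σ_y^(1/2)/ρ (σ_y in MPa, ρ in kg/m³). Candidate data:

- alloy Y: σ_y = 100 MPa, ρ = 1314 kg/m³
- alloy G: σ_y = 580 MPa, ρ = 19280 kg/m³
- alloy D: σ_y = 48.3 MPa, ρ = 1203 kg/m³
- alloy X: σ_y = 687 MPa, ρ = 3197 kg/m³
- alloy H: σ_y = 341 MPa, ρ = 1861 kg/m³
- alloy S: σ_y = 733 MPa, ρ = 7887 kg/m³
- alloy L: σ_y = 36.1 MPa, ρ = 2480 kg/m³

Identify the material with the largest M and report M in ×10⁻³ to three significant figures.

Computing M directly (units already consistent):
  alloy H: M = 9.92×10⁻³
  alloy X: M = 8.20×10⁻³
  alloy Y: M = 7.61×10⁻³
  alloy D: M = 5.78×10⁻³
  alloy S: M = 3.43×10⁻³
  alloy L: M = 2.42×10⁻³
  alloy G: M = 1.25×10⁻³
Highest index: alloy H.

alloy H, M = 9.92×10⁻³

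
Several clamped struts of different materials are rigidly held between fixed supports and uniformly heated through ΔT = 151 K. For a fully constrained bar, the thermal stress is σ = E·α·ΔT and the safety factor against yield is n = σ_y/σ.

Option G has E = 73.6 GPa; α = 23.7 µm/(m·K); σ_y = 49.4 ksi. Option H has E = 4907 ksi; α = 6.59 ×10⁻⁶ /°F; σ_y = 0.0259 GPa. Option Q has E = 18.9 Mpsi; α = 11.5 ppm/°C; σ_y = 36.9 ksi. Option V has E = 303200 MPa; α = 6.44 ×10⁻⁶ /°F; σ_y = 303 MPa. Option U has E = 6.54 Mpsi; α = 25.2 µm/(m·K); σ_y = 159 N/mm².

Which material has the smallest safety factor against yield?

option H

Converting E to GPa, α to ×10⁻⁶/K, σ_y to MPa, then σ and n for each:
  option G: E = 73.60, α = 23.7, σ_y = 340.6 → σ = 263 MPa, n = 1.29
  option H: E = 33.83, α = 11.9, σ_y = 25.90 → σ = 60.6 MPa, n = 0.427
  option Q: E = 130.3, α = 11.5, σ_y = 254.4 → σ = 226 MPa, n = 1.12
  option V: E = 303.2, α = 11.6, σ_y = 303.0 → σ = 531 MPa, n = 0.571
  option U: E = 45.09, α = 25.2, σ_y = 159.0 → σ = 172 MPa, n = 0.927
Smallest n: option H with n = 0.427.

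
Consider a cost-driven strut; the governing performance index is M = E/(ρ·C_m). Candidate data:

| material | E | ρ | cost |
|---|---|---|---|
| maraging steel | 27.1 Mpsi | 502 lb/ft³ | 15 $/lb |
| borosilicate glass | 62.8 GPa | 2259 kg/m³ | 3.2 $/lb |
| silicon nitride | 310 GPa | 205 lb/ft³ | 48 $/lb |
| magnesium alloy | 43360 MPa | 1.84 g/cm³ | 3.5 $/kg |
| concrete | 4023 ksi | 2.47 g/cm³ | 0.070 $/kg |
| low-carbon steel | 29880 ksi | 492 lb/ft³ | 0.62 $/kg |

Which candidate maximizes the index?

In SI units:
  maraging steel: E = 186.8 GPa, ρ = 8041 kg/m³, cost = 33.07 $/kg
  borosilicate glass: E = 62.80 GPa, ρ = 2259 kg/m³, cost = 7.055 $/kg
  silicon nitride: E = 310.0 GPa, ρ = 3284 kg/m³, cost = 105.8 $/kg
  magnesium alloy: E = 43.36 GPa, ρ = 1840 kg/m³, cost = 3.500 $/kg
  concrete: E = 27.74 GPa, ρ = 2470 kg/m³, cost = 0.07000 $/kg
  low-carbon steel: E = 206.0 GPa, ρ = 7881 kg/m³, cost = 0.6200 $/kg
  concrete: M = 160 MN·m per $
  low-carbon steel: M = 42.2 MN·m per $
  magnesium alloy: M = 6.73 MN·m per $
  borosilicate glass: M = 3.94 MN·m per $
  silicon nitride: M = 0.892 MN·m per $
  maraging steel: M = 0.703 MN·m per $
The maximum is for concrete.

concrete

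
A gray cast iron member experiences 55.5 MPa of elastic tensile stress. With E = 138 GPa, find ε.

4.02×10⁻⁴

ε = σ/E = 55.5 / 138000 = 4.02×10⁻⁴.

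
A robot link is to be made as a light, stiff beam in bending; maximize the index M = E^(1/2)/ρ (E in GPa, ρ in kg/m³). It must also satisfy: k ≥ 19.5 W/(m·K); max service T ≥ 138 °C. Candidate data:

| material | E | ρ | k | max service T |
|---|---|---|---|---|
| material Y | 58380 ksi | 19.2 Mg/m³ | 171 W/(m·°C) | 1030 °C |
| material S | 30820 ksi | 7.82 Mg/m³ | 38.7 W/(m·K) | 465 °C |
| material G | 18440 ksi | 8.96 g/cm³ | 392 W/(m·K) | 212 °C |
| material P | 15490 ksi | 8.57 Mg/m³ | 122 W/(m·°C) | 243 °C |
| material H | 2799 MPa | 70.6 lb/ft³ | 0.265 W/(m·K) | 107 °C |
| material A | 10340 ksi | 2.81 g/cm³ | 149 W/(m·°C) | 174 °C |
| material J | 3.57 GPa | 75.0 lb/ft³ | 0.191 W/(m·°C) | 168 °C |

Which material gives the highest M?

material A

Screen on constraints: k ≥ 19.5 W/(m·K); max service T ≥ 138 °C. Survivors: material Y, material S, material G, material P, material A.
In SI units:
  material Y: E = 402.5 GPa, ρ = 19200 kg/m³
  material S: E = 212.5 GPa, ρ = 7820 kg/m³
  material G: E = 127.1 GPa, ρ = 8960 kg/m³
  material P: E = 106.8 GPa, ρ = 8570 kg/m³
  material A: E = 71.29 GPa, ρ = 2810 kg/m³
  material A: M = 3.00×10⁻³
  material S: M = 1.86×10⁻³
  material G: M = 1.26×10⁻³
  material P: M = 1.21×10⁻³
  material Y: M = 1.04×10⁻³
Highest index: material A.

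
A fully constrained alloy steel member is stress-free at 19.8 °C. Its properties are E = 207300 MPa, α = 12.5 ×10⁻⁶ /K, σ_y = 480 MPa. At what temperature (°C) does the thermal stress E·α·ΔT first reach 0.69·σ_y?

148 °C

E = 207300 MPa = 207.3 GPa.
E·α·ΔT = 331.2 MPa ⇒ ΔT = 331.2 / (207.3×10³ × 12.5×10⁻⁶) = 127.8 K.
T = 19.8 + 127.8 = 147.6 °C.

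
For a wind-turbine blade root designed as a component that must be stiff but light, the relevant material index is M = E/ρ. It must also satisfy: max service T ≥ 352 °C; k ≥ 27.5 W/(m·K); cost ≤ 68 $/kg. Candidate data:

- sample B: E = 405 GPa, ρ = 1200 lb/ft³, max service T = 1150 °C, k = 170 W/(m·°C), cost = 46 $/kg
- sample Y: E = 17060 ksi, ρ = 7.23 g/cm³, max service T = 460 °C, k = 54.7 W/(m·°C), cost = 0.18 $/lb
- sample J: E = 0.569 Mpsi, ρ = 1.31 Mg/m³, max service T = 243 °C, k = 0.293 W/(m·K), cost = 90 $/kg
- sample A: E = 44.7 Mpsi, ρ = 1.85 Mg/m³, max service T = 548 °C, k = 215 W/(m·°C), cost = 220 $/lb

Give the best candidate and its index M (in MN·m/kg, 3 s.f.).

sample B, M = 21.1 MN·m/kg

Screen on constraints: max service T ≥ 352 °C; k ≥ 27.5 W/(m·K); cost ≤ 68 $/kg. Survivors: sample B, sample Y.
Putting every candidate on a common basis:
  sample B: E = 405.0 GPa, ρ = 19220 kg/m³
  sample Y: E = 117.6 GPa, ρ = 7230 kg/m³
  sample B: M = 21.1 MN·m/kg
  sample Y: M = 16.3 MN·m/kg
The maximum is for sample B.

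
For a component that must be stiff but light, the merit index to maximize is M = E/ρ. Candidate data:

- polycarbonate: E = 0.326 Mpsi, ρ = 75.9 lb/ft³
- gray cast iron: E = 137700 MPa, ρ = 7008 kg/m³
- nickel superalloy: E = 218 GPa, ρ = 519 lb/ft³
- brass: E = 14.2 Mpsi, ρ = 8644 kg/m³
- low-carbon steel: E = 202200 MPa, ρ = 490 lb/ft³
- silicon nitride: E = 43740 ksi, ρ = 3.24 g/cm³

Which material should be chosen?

silicon nitride

Convert each candidate to consistent units, then evaluate M:
  polycarbonate: E = 2.248 GPa, ρ = 1216 kg/m³
  gray cast iron: E = 137.7 GPa, ρ = 7008 kg/m³
  nickel superalloy: E = 218.0 GPa, ρ = 8314 kg/m³
  brass: E = 97.91 GPa, ρ = 8644 kg/m³
  low-carbon steel: E = 202.2 GPa, ρ = 7849 kg/m³
  silicon nitride: E = 301.6 GPa, ρ = 3240 kg/m³
  silicon nitride: M = 93.1 MN·m/kg
  nickel superalloy: M = 26.2 MN·m/kg
  low-carbon steel: M = 25.8 MN·m/kg
  gray cast iron: M = 19.6 MN·m/kg
  brass: M = 11.3 MN·m/kg
  polycarbonate: M = 1.85 MN·m/kg
The maximum is for silicon nitride.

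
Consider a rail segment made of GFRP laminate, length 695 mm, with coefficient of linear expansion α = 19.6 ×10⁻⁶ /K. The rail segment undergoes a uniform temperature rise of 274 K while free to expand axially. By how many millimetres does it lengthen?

3.73 mm

ΔL = α·L₀·ΔT = 19.6×10⁻⁶ × 695 mm × 274.0 K = 3.73 mm.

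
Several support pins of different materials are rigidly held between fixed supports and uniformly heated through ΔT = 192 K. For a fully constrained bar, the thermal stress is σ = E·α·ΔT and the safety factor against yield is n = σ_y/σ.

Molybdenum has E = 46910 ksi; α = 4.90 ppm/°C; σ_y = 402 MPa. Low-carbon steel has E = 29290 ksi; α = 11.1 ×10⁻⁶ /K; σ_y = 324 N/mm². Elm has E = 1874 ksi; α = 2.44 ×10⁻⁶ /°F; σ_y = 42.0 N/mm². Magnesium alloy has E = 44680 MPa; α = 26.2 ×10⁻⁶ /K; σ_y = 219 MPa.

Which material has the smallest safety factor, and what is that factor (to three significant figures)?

low-carbon steel, n = 0.753

Per material, after unit conversion:
  molybdenum: E = 323.4, α = 4.90, σ_y = 402.0 → σ = 304 MPa, n = 1.32
  low-carbon steel: E = 201.9, α = 11.1, σ_y = 324.0 → σ = 430 MPa, n = 0.753
  elm: E = 12.92, α = 4.39, σ_y = 42.00 → σ = 10.9 MPa, n = 3.85
  magnesium alloy: E = 44.68, α = 26.2, σ_y = 219.0 → σ = 225 MPa, n = 0.974
Low-carbon steel has the lowest safety factor, n = 0.753.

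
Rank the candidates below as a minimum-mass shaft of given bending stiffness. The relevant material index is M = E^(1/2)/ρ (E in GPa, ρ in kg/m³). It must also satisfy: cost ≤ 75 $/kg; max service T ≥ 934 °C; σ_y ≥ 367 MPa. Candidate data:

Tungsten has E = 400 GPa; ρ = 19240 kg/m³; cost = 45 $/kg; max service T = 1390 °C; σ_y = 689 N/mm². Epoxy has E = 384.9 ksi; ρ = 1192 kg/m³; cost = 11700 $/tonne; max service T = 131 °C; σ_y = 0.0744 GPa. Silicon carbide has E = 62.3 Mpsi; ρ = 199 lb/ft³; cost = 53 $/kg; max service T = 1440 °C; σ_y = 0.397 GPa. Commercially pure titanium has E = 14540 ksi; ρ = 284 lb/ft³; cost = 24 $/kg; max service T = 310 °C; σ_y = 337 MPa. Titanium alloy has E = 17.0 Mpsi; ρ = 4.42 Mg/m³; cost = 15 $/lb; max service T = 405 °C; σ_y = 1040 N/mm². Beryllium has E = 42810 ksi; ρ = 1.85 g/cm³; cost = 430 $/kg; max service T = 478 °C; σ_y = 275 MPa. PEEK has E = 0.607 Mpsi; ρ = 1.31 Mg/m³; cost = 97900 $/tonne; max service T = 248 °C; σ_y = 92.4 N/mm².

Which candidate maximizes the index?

silicon carbide

Screen on constraints: cost ≤ 75 $/kg; max service T ≥ 934 °C; σ_y ≥ 367 MPa. Survivors: tungsten, silicon carbide.
In SI units:
  tungsten: E = 400.0 GPa, ρ = 19240 kg/m³
  silicon carbide: E = 429.5 GPa, ρ = 3188 kg/m³
  silicon carbide: M = 6.50×10⁻³
  tungsten: M = 1.04×10⁻³
Silicon carbide ranks first.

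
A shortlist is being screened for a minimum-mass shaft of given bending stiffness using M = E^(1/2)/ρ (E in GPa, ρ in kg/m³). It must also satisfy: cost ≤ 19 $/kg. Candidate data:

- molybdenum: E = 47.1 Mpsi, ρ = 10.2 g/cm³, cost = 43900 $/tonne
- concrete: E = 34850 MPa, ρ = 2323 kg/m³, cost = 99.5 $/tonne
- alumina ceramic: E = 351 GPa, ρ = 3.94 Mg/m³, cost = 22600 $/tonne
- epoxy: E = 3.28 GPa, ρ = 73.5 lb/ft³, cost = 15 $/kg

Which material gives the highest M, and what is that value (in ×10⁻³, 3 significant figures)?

Screen on constraints: cost ≤ 19 $/kg. Survivors: concrete, epoxy.
Normalizing units and computing the index:
  concrete: E = 34.85 GPa, ρ = 2323 kg/m³
  epoxy: E = 3.280 GPa, ρ = 1177 kg/m³
  concrete: M = 2.54×10⁻³
  epoxy: M = 1.54×10⁻³
The maximum is for concrete.

concrete, M = 2.54×10⁻³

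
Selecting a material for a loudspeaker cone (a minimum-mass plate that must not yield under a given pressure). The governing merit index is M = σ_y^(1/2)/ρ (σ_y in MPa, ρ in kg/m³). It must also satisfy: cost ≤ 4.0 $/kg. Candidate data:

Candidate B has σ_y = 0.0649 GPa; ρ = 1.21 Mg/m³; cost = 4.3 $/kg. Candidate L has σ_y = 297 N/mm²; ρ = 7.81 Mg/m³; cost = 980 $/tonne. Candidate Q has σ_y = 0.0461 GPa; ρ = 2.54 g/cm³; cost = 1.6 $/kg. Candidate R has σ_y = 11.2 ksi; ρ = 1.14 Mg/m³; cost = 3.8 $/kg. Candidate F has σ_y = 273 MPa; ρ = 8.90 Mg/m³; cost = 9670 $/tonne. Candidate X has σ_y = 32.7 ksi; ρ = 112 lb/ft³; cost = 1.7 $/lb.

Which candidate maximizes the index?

Screen on constraints: cost ≤ 4.0 $/kg. Survivors: candidate L, candidate Q, candidate R, candidate X.
After converting to SI:
  candidate L: σ_y = 297.0 MPa, ρ = 7810 kg/m³
  candidate Q: σ_y = 46.10 MPa, ρ = 2540 kg/m³
  candidate R: σ_y = 77.22 MPa, ρ = 1140 kg/m³
  candidate X: σ_y = 225.5 MPa, ρ = 1794 kg/m³
  candidate X: M = 8.37×10⁻³
  candidate R: M = 7.71×10⁻³
  candidate Q: M = 2.67×10⁻³
  candidate L: M = 2.21×10⁻³
The maximum is for candidate X.

candidate X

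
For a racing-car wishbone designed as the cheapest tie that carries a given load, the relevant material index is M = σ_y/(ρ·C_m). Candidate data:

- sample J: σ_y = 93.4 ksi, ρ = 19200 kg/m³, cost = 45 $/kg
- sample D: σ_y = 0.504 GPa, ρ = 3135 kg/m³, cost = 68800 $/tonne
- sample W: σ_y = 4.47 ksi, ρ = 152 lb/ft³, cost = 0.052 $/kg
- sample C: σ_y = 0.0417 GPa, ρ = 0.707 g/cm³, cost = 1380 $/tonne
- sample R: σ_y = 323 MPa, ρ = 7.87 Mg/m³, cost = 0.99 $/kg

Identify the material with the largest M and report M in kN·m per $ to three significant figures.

sample W, M = 243 kN·m per $

In SI units:
  sample J: σ_y = 644.0 MPa, ρ = 19200 kg/m³, cost = 45.00 $/kg
  sample D: σ_y = 504.0 MPa, ρ = 3135 kg/m³, cost = 68.80 $/kg
  sample W: σ_y = 30.82 MPa, ρ = 2435 kg/m³, cost = 0.05200 $/kg
  sample C: σ_y = 41.70 MPa, ρ = 707.0 kg/m³, cost = 1.380 $/kg
  sample R: σ_y = 323.0 MPa, ρ = 7870 kg/m³, cost = 0.9900 $/kg
  sample W: M = 243 kN·m per $
  sample C: M = 42.7 kN·m per $
  sample R: M = 41.5 kN·m per $
  sample D: M = 2.34 kN·m per $
  sample J: M = 0.745 kN·m per $
The maximum is for sample W.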